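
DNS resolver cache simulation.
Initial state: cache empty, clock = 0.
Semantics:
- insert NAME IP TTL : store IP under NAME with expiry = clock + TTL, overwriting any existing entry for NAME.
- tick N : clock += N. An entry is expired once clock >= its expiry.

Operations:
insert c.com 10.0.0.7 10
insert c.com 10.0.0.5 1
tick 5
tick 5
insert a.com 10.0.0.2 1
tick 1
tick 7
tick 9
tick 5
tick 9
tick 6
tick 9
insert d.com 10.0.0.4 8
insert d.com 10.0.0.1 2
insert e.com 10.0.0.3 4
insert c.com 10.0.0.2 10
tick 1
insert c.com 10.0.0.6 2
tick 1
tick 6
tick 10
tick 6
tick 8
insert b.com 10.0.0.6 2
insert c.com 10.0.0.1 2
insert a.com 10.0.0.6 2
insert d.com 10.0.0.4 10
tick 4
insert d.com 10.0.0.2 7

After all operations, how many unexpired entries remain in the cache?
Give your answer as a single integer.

Op 1: insert c.com -> 10.0.0.7 (expiry=0+10=10). clock=0
Op 2: insert c.com -> 10.0.0.5 (expiry=0+1=1). clock=0
Op 3: tick 5 -> clock=5. purged={c.com}
Op 4: tick 5 -> clock=10.
Op 5: insert a.com -> 10.0.0.2 (expiry=10+1=11). clock=10
Op 6: tick 1 -> clock=11. purged={a.com}
Op 7: tick 7 -> clock=18.
Op 8: tick 9 -> clock=27.
Op 9: tick 5 -> clock=32.
Op 10: tick 9 -> clock=41.
Op 11: tick 6 -> clock=47.
Op 12: tick 9 -> clock=56.
Op 13: insert d.com -> 10.0.0.4 (expiry=56+8=64). clock=56
Op 14: insert d.com -> 10.0.0.1 (expiry=56+2=58). clock=56
Op 15: insert e.com -> 10.0.0.3 (expiry=56+4=60). clock=56
Op 16: insert c.com -> 10.0.0.2 (expiry=56+10=66). clock=56
Op 17: tick 1 -> clock=57.
Op 18: insert c.com -> 10.0.0.6 (expiry=57+2=59). clock=57
Op 19: tick 1 -> clock=58. purged={d.com}
Op 20: tick 6 -> clock=64. purged={c.com,e.com}
Op 21: tick 10 -> clock=74.
Op 22: tick 6 -> clock=80.
Op 23: tick 8 -> clock=88.
Op 24: insert b.com -> 10.0.0.6 (expiry=88+2=90). clock=88
Op 25: insert c.com -> 10.0.0.1 (expiry=88+2=90). clock=88
Op 26: insert a.com -> 10.0.0.6 (expiry=88+2=90). clock=88
Op 27: insert d.com -> 10.0.0.4 (expiry=88+10=98). clock=88
Op 28: tick 4 -> clock=92. purged={a.com,b.com,c.com}
Op 29: insert d.com -> 10.0.0.2 (expiry=92+7=99). clock=92
Final cache (unexpired): {d.com} -> size=1

Answer: 1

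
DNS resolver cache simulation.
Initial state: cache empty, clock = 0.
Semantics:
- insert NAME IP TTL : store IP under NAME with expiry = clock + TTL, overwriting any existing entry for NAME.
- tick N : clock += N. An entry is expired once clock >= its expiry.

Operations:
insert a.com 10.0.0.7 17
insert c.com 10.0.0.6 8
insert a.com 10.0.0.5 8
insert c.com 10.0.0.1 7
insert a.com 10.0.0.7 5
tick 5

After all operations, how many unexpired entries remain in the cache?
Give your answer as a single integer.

Op 1: insert a.com -> 10.0.0.7 (expiry=0+17=17). clock=0
Op 2: insert c.com -> 10.0.0.6 (expiry=0+8=8). clock=0
Op 3: insert a.com -> 10.0.0.5 (expiry=0+8=8). clock=0
Op 4: insert c.com -> 10.0.0.1 (expiry=0+7=7). clock=0
Op 5: insert a.com -> 10.0.0.7 (expiry=0+5=5). clock=0
Op 6: tick 5 -> clock=5. purged={a.com}
Final cache (unexpired): {c.com} -> size=1

Answer: 1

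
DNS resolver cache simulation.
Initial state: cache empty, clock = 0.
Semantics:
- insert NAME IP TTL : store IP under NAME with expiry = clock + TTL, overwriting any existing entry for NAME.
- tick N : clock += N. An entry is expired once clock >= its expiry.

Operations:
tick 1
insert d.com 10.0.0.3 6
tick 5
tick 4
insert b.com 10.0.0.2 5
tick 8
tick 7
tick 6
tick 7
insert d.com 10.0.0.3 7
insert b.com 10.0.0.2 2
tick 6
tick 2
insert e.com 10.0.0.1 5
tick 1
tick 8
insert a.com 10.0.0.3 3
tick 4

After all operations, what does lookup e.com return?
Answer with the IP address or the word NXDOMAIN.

Op 1: tick 1 -> clock=1.
Op 2: insert d.com -> 10.0.0.3 (expiry=1+6=7). clock=1
Op 3: tick 5 -> clock=6.
Op 4: tick 4 -> clock=10. purged={d.com}
Op 5: insert b.com -> 10.0.0.2 (expiry=10+5=15). clock=10
Op 6: tick 8 -> clock=18. purged={b.com}
Op 7: tick 7 -> clock=25.
Op 8: tick 6 -> clock=31.
Op 9: tick 7 -> clock=38.
Op 10: insert d.com -> 10.0.0.3 (expiry=38+7=45). clock=38
Op 11: insert b.com -> 10.0.0.2 (expiry=38+2=40). clock=38
Op 12: tick 6 -> clock=44. purged={b.com}
Op 13: tick 2 -> clock=46. purged={d.com}
Op 14: insert e.com -> 10.0.0.1 (expiry=46+5=51). clock=46
Op 15: tick 1 -> clock=47.
Op 16: tick 8 -> clock=55. purged={e.com}
Op 17: insert a.com -> 10.0.0.3 (expiry=55+3=58). clock=55
Op 18: tick 4 -> clock=59. purged={a.com}
lookup e.com: not in cache (expired or never inserted)

Answer: NXDOMAIN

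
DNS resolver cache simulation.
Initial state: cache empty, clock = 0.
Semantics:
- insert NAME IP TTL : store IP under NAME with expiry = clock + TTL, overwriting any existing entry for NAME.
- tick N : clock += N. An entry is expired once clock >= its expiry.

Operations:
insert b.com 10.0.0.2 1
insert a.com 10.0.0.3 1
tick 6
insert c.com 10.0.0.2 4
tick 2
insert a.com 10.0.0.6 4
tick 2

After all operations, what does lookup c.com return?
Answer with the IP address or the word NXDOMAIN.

Answer: NXDOMAIN

Derivation:
Op 1: insert b.com -> 10.0.0.2 (expiry=0+1=1). clock=0
Op 2: insert a.com -> 10.0.0.3 (expiry=0+1=1). clock=0
Op 3: tick 6 -> clock=6. purged={a.com,b.com}
Op 4: insert c.com -> 10.0.0.2 (expiry=6+4=10). clock=6
Op 5: tick 2 -> clock=8.
Op 6: insert a.com -> 10.0.0.6 (expiry=8+4=12). clock=8
Op 7: tick 2 -> clock=10. purged={c.com}
lookup c.com: not in cache (expired or never inserted)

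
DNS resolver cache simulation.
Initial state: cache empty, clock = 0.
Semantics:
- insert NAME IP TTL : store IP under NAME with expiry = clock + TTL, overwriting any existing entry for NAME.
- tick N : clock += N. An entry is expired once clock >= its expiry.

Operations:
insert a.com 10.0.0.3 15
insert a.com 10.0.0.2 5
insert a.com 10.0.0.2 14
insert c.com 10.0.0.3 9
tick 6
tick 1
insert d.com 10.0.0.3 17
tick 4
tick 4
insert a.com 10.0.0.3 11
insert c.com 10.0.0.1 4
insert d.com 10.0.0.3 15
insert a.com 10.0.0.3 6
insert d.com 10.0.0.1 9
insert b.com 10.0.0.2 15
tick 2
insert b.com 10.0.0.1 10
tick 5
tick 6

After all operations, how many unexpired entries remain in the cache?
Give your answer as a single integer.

Op 1: insert a.com -> 10.0.0.3 (expiry=0+15=15). clock=0
Op 2: insert a.com -> 10.0.0.2 (expiry=0+5=5). clock=0
Op 3: insert a.com -> 10.0.0.2 (expiry=0+14=14). clock=0
Op 4: insert c.com -> 10.0.0.3 (expiry=0+9=9). clock=0
Op 5: tick 6 -> clock=6.
Op 6: tick 1 -> clock=7.
Op 7: insert d.com -> 10.0.0.3 (expiry=7+17=24). clock=7
Op 8: tick 4 -> clock=11. purged={c.com}
Op 9: tick 4 -> clock=15. purged={a.com}
Op 10: insert a.com -> 10.0.0.3 (expiry=15+11=26). clock=15
Op 11: insert c.com -> 10.0.0.1 (expiry=15+4=19). clock=15
Op 12: insert d.com -> 10.0.0.3 (expiry=15+15=30). clock=15
Op 13: insert a.com -> 10.0.0.3 (expiry=15+6=21). clock=15
Op 14: insert d.com -> 10.0.0.1 (expiry=15+9=24). clock=15
Op 15: insert b.com -> 10.0.0.2 (expiry=15+15=30). clock=15
Op 16: tick 2 -> clock=17.
Op 17: insert b.com -> 10.0.0.1 (expiry=17+10=27). clock=17
Op 18: tick 5 -> clock=22. purged={a.com,c.com}
Op 19: tick 6 -> clock=28. purged={b.com,d.com}
Final cache (unexpired): {} -> size=0

Answer: 0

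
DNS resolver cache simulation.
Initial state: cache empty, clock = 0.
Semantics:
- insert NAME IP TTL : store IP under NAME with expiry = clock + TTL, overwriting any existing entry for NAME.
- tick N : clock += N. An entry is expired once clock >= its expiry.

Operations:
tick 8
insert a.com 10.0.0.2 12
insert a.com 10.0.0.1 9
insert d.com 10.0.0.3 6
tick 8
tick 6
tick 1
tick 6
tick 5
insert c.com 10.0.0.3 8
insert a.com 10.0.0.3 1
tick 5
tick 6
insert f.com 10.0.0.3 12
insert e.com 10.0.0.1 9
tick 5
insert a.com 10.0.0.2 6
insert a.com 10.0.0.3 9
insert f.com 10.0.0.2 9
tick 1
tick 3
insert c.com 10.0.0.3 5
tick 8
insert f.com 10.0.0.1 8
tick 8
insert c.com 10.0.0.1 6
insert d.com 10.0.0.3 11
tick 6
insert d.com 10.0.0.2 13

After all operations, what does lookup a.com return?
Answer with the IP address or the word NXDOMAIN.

Op 1: tick 8 -> clock=8.
Op 2: insert a.com -> 10.0.0.2 (expiry=8+12=20). clock=8
Op 3: insert a.com -> 10.0.0.1 (expiry=8+9=17). clock=8
Op 4: insert d.com -> 10.0.0.3 (expiry=8+6=14). clock=8
Op 5: tick 8 -> clock=16. purged={d.com}
Op 6: tick 6 -> clock=22. purged={a.com}
Op 7: tick 1 -> clock=23.
Op 8: tick 6 -> clock=29.
Op 9: tick 5 -> clock=34.
Op 10: insert c.com -> 10.0.0.3 (expiry=34+8=42). clock=34
Op 11: insert a.com -> 10.0.0.3 (expiry=34+1=35). clock=34
Op 12: tick 5 -> clock=39. purged={a.com}
Op 13: tick 6 -> clock=45. purged={c.com}
Op 14: insert f.com -> 10.0.0.3 (expiry=45+12=57). clock=45
Op 15: insert e.com -> 10.0.0.1 (expiry=45+9=54). clock=45
Op 16: tick 5 -> clock=50.
Op 17: insert a.com -> 10.0.0.2 (expiry=50+6=56). clock=50
Op 18: insert a.com -> 10.0.0.3 (expiry=50+9=59). clock=50
Op 19: insert f.com -> 10.0.0.2 (expiry=50+9=59). clock=50
Op 20: tick 1 -> clock=51.
Op 21: tick 3 -> clock=54. purged={e.com}
Op 22: insert c.com -> 10.0.0.3 (expiry=54+5=59). clock=54
Op 23: tick 8 -> clock=62. purged={a.com,c.com,f.com}
Op 24: insert f.com -> 10.0.0.1 (expiry=62+8=70). clock=62
Op 25: tick 8 -> clock=70. purged={f.com}
Op 26: insert c.com -> 10.0.0.1 (expiry=70+6=76). clock=70
Op 27: insert d.com -> 10.0.0.3 (expiry=70+11=81). clock=70
Op 28: tick 6 -> clock=76. purged={c.com}
Op 29: insert d.com -> 10.0.0.2 (expiry=76+13=89). clock=76
lookup a.com: not in cache (expired or never inserted)

Answer: NXDOMAIN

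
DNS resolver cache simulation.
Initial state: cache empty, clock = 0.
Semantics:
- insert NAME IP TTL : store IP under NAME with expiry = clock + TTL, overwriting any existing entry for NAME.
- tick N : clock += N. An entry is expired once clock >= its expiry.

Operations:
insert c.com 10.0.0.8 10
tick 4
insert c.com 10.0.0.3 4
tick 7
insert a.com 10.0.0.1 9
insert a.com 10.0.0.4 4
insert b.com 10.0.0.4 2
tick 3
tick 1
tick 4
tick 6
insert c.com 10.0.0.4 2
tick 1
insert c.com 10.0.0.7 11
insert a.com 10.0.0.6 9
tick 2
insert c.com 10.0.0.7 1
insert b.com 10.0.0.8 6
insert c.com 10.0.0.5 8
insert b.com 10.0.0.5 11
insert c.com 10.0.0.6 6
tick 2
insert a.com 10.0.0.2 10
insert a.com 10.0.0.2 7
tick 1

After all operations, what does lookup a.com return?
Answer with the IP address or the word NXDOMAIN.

Op 1: insert c.com -> 10.0.0.8 (expiry=0+10=10). clock=0
Op 2: tick 4 -> clock=4.
Op 3: insert c.com -> 10.0.0.3 (expiry=4+4=8). clock=4
Op 4: tick 7 -> clock=11. purged={c.com}
Op 5: insert a.com -> 10.0.0.1 (expiry=11+9=20). clock=11
Op 6: insert a.com -> 10.0.0.4 (expiry=11+4=15). clock=11
Op 7: insert b.com -> 10.0.0.4 (expiry=11+2=13). clock=11
Op 8: tick 3 -> clock=14. purged={b.com}
Op 9: tick 1 -> clock=15. purged={a.com}
Op 10: tick 4 -> clock=19.
Op 11: tick 6 -> clock=25.
Op 12: insert c.com -> 10.0.0.4 (expiry=25+2=27). clock=25
Op 13: tick 1 -> clock=26.
Op 14: insert c.com -> 10.0.0.7 (expiry=26+11=37). clock=26
Op 15: insert a.com -> 10.0.0.6 (expiry=26+9=35). clock=26
Op 16: tick 2 -> clock=28.
Op 17: insert c.com -> 10.0.0.7 (expiry=28+1=29). clock=28
Op 18: insert b.com -> 10.0.0.8 (expiry=28+6=34). clock=28
Op 19: insert c.com -> 10.0.0.5 (expiry=28+8=36). clock=28
Op 20: insert b.com -> 10.0.0.5 (expiry=28+11=39). clock=28
Op 21: insert c.com -> 10.0.0.6 (expiry=28+6=34). clock=28
Op 22: tick 2 -> clock=30.
Op 23: insert a.com -> 10.0.0.2 (expiry=30+10=40). clock=30
Op 24: insert a.com -> 10.0.0.2 (expiry=30+7=37). clock=30
Op 25: tick 1 -> clock=31.
lookup a.com: present, ip=10.0.0.2 expiry=37 > clock=31

Answer: 10.0.0.2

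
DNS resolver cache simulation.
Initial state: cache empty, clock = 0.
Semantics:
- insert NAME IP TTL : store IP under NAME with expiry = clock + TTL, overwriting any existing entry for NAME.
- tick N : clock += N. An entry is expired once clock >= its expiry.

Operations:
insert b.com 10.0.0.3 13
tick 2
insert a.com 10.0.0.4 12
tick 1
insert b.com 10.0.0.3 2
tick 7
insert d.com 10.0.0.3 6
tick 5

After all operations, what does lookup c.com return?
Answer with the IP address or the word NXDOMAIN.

Answer: NXDOMAIN

Derivation:
Op 1: insert b.com -> 10.0.0.3 (expiry=0+13=13). clock=0
Op 2: tick 2 -> clock=2.
Op 3: insert a.com -> 10.0.0.4 (expiry=2+12=14). clock=2
Op 4: tick 1 -> clock=3.
Op 5: insert b.com -> 10.0.0.3 (expiry=3+2=5). clock=3
Op 6: tick 7 -> clock=10. purged={b.com}
Op 7: insert d.com -> 10.0.0.3 (expiry=10+6=16). clock=10
Op 8: tick 5 -> clock=15. purged={a.com}
lookup c.com: not in cache (expired or never inserted)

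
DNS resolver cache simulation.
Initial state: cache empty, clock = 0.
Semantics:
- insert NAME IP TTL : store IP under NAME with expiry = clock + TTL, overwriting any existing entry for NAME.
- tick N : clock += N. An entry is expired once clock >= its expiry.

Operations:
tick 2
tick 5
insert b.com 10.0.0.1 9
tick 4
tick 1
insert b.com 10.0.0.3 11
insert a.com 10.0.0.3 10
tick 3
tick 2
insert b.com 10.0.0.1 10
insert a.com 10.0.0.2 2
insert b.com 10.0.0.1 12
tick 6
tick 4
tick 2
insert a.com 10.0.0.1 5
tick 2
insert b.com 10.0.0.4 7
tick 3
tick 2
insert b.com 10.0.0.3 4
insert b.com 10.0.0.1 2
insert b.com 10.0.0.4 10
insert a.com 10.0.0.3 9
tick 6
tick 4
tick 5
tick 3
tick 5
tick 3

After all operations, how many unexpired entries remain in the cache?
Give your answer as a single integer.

Answer: 0

Derivation:
Op 1: tick 2 -> clock=2.
Op 2: tick 5 -> clock=7.
Op 3: insert b.com -> 10.0.0.1 (expiry=7+9=16). clock=7
Op 4: tick 4 -> clock=11.
Op 5: tick 1 -> clock=12.
Op 6: insert b.com -> 10.0.0.3 (expiry=12+11=23). clock=12
Op 7: insert a.com -> 10.0.0.3 (expiry=12+10=22). clock=12
Op 8: tick 3 -> clock=15.
Op 9: tick 2 -> clock=17.
Op 10: insert b.com -> 10.0.0.1 (expiry=17+10=27). clock=17
Op 11: insert a.com -> 10.0.0.2 (expiry=17+2=19). clock=17
Op 12: insert b.com -> 10.0.0.1 (expiry=17+12=29). clock=17
Op 13: tick 6 -> clock=23. purged={a.com}
Op 14: tick 4 -> clock=27.
Op 15: tick 2 -> clock=29. purged={b.com}
Op 16: insert a.com -> 10.0.0.1 (expiry=29+5=34). clock=29
Op 17: tick 2 -> clock=31.
Op 18: insert b.com -> 10.0.0.4 (expiry=31+7=38). clock=31
Op 19: tick 3 -> clock=34. purged={a.com}
Op 20: tick 2 -> clock=36.
Op 21: insert b.com -> 10.0.0.3 (expiry=36+4=40). clock=36
Op 22: insert b.com -> 10.0.0.1 (expiry=36+2=38). clock=36
Op 23: insert b.com -> 10.0.0.4 (expiry=36+10=46). clock=36
Op 24: insert a.com -> 10.0.0.3 (expiry=36+9=45). clock=36
Op 25: tick 6 -> clock=42.
Op 26: tick 4 -> clock=46. purged={a.com,b.com}
Op 27: tick 5 -> clock=51.
Op 28: tick 3 -> clock=54.
Op 29: tick 5 -> clock=59.
Op 30: tick 3 -> clock=62.
Final cache (unexpired): {} -> size=0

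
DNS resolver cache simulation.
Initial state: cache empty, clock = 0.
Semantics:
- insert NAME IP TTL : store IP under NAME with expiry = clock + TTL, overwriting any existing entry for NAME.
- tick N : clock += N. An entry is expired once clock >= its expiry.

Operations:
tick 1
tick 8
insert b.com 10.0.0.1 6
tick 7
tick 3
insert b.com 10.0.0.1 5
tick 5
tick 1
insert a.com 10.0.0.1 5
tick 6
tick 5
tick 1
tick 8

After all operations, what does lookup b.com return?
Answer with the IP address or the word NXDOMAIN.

Op 1: tick 1 -> clock=1.
Op 2: tick 8 -> clock=9.
Op 3: insert b.com -> 10.0.0.1 (expiry=9+6=15). clock=9
Op 4: tick 7 -> clock=16. purged={b.com}
Op 5: tick 3 -> clock=19.
Op 6: insert b.com -> 10.0.0.1 (expiry=19+5=24). clock=19
Op 7: tick 5 -> clock=24. purged={b.com}
Op 8: tick 1 -> clock=25.
Op 9: insert a.com -> 10.0.0.1 (expiry=25+5=30). clock=25
Op 10: tick 6 -> clock=31. purged={a.com}
Op 11: tick 5 -> clock=36.
Op 12: tick 1 -> clock=37.
Op 13: tick 8 -> clock=45.
lookup b.com: not in cache (expired or never inserted)

Answer: NXDOMAIN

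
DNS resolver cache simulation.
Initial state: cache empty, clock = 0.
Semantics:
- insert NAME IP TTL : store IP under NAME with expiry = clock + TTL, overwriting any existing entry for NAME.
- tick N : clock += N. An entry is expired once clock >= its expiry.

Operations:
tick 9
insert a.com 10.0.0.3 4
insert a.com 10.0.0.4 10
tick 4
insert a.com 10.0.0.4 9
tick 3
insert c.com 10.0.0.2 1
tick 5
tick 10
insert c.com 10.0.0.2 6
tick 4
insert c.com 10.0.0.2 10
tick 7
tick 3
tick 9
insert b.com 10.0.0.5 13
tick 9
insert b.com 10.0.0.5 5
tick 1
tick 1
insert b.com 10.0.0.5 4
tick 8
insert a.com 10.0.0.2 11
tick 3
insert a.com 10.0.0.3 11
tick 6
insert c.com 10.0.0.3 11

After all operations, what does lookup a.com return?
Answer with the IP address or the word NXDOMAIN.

Answer: 10.0.0.3

Derivation:
Op 1: tick 9 -> clock=9.
Op 2: insert a.com -> 10.0.0.3 (expiry=9+4=13). clock=9
Op 3: insert a.com -> 10.0.0.4 (expiry=9+10=19). clock=9
Op 4: tick 4 -> clock=13.
Op 5: insert a.com -> 10.0.0.4 (expiry=13+9=22). clock=13
Op 6: tick 3 -> clock=16.
Op 7: insert c.com -> 10.0.0.2 (expiry=16+1=17). clock=16
Op 8: tick 5 -> clock=21. purged={c.com}
Op 9: tick 10 -> clock=31. purged={a.com}
Op 10: insert c.com -> 10.0.0.2 (expiry=31+6=37). clock=31
Op 11: tick 4 -> clock=35.
Op 12: insert c.com -> 10.0.0.2 (expiry=35+10=45). clock=35
Op 13: tick 7 -> clock=42.
Op 14: tick 3 -> clock=45. purged={c.com}
Op 15: tick 9 -> clock=54.
Op 16: insert b.com -> 10.0.0.5 (expiry=54+13=67). clock=54
Op 17: tick 9 -> clock=63.
Op 18: insert b.com -> 10.0.0.5 (expiry=63+5=68). clock=63
Op 19: tick 1 -> clock=64.
Op 20: tick 1 -> clock=65.
Op 21: insert b.com -> 10.0.0.5 (expiry=65+4=69). clock=65
Op 22: tick 8 -> clock=73. purged={b.com}
Op 23: insert a.com -> 10.0.0.2 (expiry=73+11=84). clock=73
Op 24: tick 3 -> clock=76.
Op 25: insert a.com -> 10.0.0.3 (expiry=76+11=87). clock=76
Op 26: tick 6 -> clock=82.
Op 27: insert c.com -> 10.0.0.3 (expiry=82+11=93). clock=82
lookup a.com: present, ip=10.0.0.3 expiry=87 > clock=82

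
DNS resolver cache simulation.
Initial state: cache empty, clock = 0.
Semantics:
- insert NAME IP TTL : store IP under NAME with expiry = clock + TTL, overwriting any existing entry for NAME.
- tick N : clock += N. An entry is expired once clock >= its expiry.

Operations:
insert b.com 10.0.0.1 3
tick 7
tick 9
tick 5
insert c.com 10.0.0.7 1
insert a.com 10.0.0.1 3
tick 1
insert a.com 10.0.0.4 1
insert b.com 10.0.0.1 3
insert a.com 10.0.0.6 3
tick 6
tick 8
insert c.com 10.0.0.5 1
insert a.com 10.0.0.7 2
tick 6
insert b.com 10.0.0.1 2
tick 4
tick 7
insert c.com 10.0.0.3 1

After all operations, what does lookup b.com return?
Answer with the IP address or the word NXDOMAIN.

Answer: NXDOMAIN

Derivation:
Op 1: insert b.com -> 10.0.0.1 (expiry=0+3=3). clock=0
Op 2: tick 7 -> clock=7. purged={b.com}
Op 3: tick 9 -> clock=16.
Op 4: tick 5 -> clock=21.
Op 5: insert c.com -> 10.0.0.7 (expiry=21+1=22). clock=21
Op 6: insert a.com -> 10.0.0.1 (expiry=21+3=24). clock=21
Op 7: tick 1 -> clock=22. purged={c.com}
Op 8: insert a.com -> 10.0.0.4 (expiry=22+1=23). clock=22
Op 9: insert b.com -> 10.0.0.1 (expiry=22+3=25). clock=22
Op 10: insert a.com -> 10.0.0.6 (expiry=22+3=25). clock=22
Op 11: tick 6 -> clock=28. purged={a.com,b.com}
Op 12: tick 8 -> clock=36.
Op 13: insert c.com -> 10.0.0.5 (expiry=36+1=37). clock=36
Op 14: insert a.com -> 10.0.0.7 (expiry=36+2=38). clock=36
Op 15: tick 6 -> clock=42. purged={a.com,c.com}
Op 16: insert b.com -> 10.0.0.1 (expiry=42+2=44). clock=42
Op 17: tick 4 -> clock=46. purged={b.com}
Op 18: tick 7 -> clock=53.
Op 19: insert c.com -> 10.0.0.3 (expiry=53+1=54). clock=53
lookup b.com: not in cache (expired or never inserted)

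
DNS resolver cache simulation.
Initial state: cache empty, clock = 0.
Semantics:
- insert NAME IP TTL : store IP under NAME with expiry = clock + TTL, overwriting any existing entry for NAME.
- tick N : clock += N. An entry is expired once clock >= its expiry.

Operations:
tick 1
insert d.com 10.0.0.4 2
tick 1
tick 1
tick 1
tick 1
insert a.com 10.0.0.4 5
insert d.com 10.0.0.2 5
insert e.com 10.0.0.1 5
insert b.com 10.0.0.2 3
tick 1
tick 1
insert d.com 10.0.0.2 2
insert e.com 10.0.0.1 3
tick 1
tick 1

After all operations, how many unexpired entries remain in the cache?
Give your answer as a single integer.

Answer: 2

Derivation:
Op 1: tick 1 -> clock=1.
Op 2: insert d.com -> 10.0.0.4 (expiry=1+2=3). clock=1
Op 3: tick 1 -> clock=2.
Op 4: tick 1 -> clock=3. purged={d.com}
Op 5: tick 1 -> clock=4.
Op 6: tick 1 -> clock=5.
Op 7: insert a.com -> 10.0.0.4 (expiry=5+5=10). clock=5
Op 8: insert d.com -> 10.0.0.2 (expiry=5+5=10). clock=5
Op 9: insert e.com -> 10.0.0.1 (expiry=5+5=10). clock=5
Op 10: insert b.com -> 10.0.0.2 (expiry=5+3=8). clock=5
Op 11: tick 1 -> clock=6.
Op 12: tick 1 -> clock=7.
Op 13: insert d.com -> 10.0.0.2 (expiry=7+2=9). clock=7
Op 14: insert e.com -> 10.0.0.1 (expiry=7+3=10). clock=7
Op 15: tick 1 -> clock=8. purged={b.com}
Op 16: tick 1 -> clock=9. purged={d.com}
Final cache (unexpired): {a.com,e.com} -> size=2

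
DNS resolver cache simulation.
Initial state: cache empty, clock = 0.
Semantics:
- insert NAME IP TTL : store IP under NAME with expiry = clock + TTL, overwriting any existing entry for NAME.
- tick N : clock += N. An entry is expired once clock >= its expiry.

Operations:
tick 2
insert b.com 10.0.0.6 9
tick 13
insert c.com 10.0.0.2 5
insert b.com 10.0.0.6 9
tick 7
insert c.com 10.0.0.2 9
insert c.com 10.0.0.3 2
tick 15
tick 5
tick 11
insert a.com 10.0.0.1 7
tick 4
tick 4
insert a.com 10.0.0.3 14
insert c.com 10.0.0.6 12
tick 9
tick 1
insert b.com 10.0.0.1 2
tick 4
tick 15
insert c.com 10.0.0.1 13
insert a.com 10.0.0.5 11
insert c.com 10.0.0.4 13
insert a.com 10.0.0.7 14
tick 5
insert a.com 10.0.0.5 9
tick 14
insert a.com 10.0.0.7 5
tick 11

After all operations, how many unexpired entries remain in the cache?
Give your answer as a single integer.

Op 1: tick 2 -> clock=2.
Op 2: insert b.com -> 10.0.0.6 (expiry=2+9=11). clock=2
Op 3: tick 13 -> clock=15. purged={b.com}
Op 4: insert c.com -> 10.0.0.2 (expiry=15+5=20). clock=15
Op 5: insert b.com -> 10.0.0.6 (expiry=15+9=24). clock=15
Op 6: tick 7 -> clock=22. purged={c.com}
Op 7: insert c.com -> 10.0.0.2 (expiry=22+9=31). clock=22
Op 8: insert c.com -> 10.0.0.3 (expiry=22+2=24). clock=22
Op 9: tick 15 -> clock=37. purged={b.com,c.com}
Op 10: tick 5 -> clock=42.
Op 11: tick 11 -> clock=53.
Op 12: insert a.com -> 10.0.0.1 (expiry=53+7=60). clock=53
Op 13: tick 4 -> clock=57.
Op 14: tick 4 -> clock=61. purged={a.com}
Op 15: insert a.com -> 10.0.0.3 (expiry=61+14=75). clock=61
Op 16: insert c.com -> 10.0.0.6 (expiry=61+12=73). clock=61
Op 17: tick 9 -> clock=70.
Op 18: tick 1 -> clock=71.
Op 19: insert b.com -> 10.0.0.1 (expiry=71+2=73). clock=71
Op 20: tick 4 -> clock=75. purged={a.com,b.com,c.com}
Op 21: tick 15 -> clock=90.
Op 22: insert c.com -> 10.0.0.1 (expiry=90+13=103). clock=90
Op 23: insert a.com -> 10.0.0.5 (expiry=90+11=101). clock=90
Op 24: insert c.com -> 10.0.0.4 (expiry=90+13=103). clock=90
Op 25: insert a.com -> 10.0.0.7 (expiry=90+14=104). clock=90
Op 26: tick 5 -> clock=95.
Op 27: insert a.com -> 10.0.0.5 (expiry=95+9=104). clock=95
Op 28: tick 14 -> clock=109. purged={a.com,c.com}
Op 29: insert a.com -> 10.0.0.7 (expiry=109+5=114). clock=109
Op 30: tick 11 -> clock=120. purged={a.com}
Final cache (unexpired): {} -> size=0

Answer: 0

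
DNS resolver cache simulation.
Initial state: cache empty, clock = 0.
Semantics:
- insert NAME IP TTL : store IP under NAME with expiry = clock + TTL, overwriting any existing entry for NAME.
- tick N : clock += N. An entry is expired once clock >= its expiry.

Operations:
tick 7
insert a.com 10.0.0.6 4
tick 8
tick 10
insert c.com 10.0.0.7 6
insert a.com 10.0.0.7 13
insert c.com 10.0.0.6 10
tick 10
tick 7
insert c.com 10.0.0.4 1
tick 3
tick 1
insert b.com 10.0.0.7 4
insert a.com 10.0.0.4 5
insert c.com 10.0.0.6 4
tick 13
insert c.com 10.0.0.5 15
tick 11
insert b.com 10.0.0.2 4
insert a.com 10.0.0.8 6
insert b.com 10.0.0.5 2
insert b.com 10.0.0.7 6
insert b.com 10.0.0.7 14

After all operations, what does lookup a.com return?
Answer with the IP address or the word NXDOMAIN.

Answer: 10.0.0.8

Derivation:
Op 1: tick 7 -> clock=7.
Op 2: insert a.com -> 10.0.0.6 (expiry=7+4=11). clock=7
Op 3: tick 8 -> clock=15. purged={a.com}
Op 4: tick 10 -> clock=25.
Op 5: insert c.com -> 10.0.0.7 (expiry=25+6=31). clock=25
Op 6: insert a.com -> 10.0.0.7 (expiry=25+13=38). clock=25
Op 7: insert c.com -> 10.0.0.6 (expiry=25+10=35). clock=25
Op 8: tick 10 -> clock=35. purged={c.com}
Op 9: tick 7 -> clock=42. purged={a.com}
Op 10: insert c.com -> 10.0.0.4 (expiry=42+1=43). clock=42
Op 11: tick 3 -> clock=45. purged={c.com}
Op 12: tick 1 -> clock=46.
Op 13: insert b.com -> 10.0.0.7 (expiry=46+4=50). clock=46
Op 14: insert a.com -> 10.0.0.4 (expiry=46+5=51). clock=46
Op 15: insert c.com -> 10.0.0.6 (expiry=46+4=50). clock=46
Op 16: tick 13 -> clock=59. purged={a.com,b.com,c.com}
Op 17: insert c.com -> 10.0.0.5 (expiry=59+15=74). clock=59
Op 18: tick 11 -> clock=70.
Op 19: insert b.com -> 10.0.0.2 (expiry=70+4=74). clock=70
Op 20: insert a.com -> 10.0.0.8 (expiry=70+6=76). clock=70
Op 21: insert b.com -> 10.0.0.5 (expiry=70+2=72). clock=70
Op 22: insert b.com -> 10.0.0.7 (expiry=70+6=76). clock=70
Op 23: insert b.com -> 10.0.0.7 (expiry=70+14=84). clock=70
lookup a.com: present, ip=10.0.0.8 expiry=76 > clock=70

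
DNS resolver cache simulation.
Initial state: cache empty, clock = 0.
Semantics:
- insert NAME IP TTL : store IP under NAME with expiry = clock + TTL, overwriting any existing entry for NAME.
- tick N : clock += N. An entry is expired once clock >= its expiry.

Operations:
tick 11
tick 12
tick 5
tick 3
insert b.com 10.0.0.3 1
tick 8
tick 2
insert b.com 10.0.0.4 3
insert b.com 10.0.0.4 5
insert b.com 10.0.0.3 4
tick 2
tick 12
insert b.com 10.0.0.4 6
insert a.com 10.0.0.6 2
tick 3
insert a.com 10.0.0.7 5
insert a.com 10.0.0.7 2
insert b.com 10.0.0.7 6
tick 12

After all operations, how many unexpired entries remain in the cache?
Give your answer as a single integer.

Op 1: tick 11 -> clock=11.
Op 2: tick 12 -> clock=23.
Op 3: tick 5 -> clock=28.
Op 4: tick 3 -> clock=31.
Op 5: insert b.com -> 10.0.0.3 (expiry=31+1=32). clock=31
Op 6: tick 8 -> clock=39. purged={b.com}
Op 7: tick 2 -> clock=41.
Op 8: insert b.com -> 10.0.0.4 (expiry=41+3=44). clock=41
Op 9: insert b.com -> 10.0.0.4 (expiry=41+5=46). clock=41
Op 10: insert b.com -> 10.0.0.3 (expiry=41+4=45). clock=41
Op 11: tick 2 -> clock=43.
Op 12: tick 12 -> clock=55. purged={b.com}
Op 13: insert b.com -> 10.0.0.4 (expiry=55+6=61). clock=55
Op 14: insert a.com -> 10.0.0.6 (expiry=55+2=57). clock=55
Op 15: tick 3 -> clock=58. purged={a.com}
Op 16: insert a.com -> 10.0.0.7 (expiry=58+5=63). clock=58
Op 17: insert a.com -> 10.0.0.7 (expiry=58+2=60). clock=58
Op 18: insert b.com -> 10.0.0.7 (expiry=58+6=64). clock=58
Op 19: tick 12 -> clock=70. purged={a.com,b.com}
Final cache (unexpired): {} -> size=0

Answer: 0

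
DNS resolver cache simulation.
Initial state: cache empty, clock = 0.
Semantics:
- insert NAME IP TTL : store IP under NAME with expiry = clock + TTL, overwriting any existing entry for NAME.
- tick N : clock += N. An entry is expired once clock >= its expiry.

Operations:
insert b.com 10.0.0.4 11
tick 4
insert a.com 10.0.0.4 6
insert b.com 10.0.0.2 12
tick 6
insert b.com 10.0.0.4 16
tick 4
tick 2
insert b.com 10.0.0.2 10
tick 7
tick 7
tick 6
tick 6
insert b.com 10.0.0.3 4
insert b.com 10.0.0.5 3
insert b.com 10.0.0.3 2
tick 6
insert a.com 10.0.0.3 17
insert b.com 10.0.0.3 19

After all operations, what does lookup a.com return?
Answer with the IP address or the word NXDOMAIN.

Op 1: insert b.com -> 10.0.0.4 (expiry=0+11=11). clock=0
Op 2: tick 4 -> clock=4.
Op 3: insert a.com -> 10.0.0.4 (expiry=4+6=10). clock=4
Op 4: insert b.com -> 10.0.0.2 (expiry=4+12=16). clock=4
Op 5: tick 6 -> clock=10. purged={a.com}
Op 6: insert b.com -> 10.0.0.4 (expiry=10+16=26). clock=10
Op 7: tick 4 -> clock=14.
Op 8: tick 2 -> clock=16.
Op 9: insert b.com -> 10.0.0.2 (expiry=16+10=26). clock=16
Op 10: tick 7 -> clock=23.
Op 11: tick 7 -> clock=30. purged={b.com}
Op 12: tick 6 -> clock=36.
Op 13: tick 6 -> clock=42.
Op 14: insert b.com -> 10.0.0.3 (expiry=42+4=46). clock=42
Op 15: insert b.com -> 10.0.0.5 (expiry=42+3=45). clock=42
Op 16: insert b.com -> 10.0.0.3 (expiry=42+2=44). clock=42
Op 17: tick 6 -> clock=48. purged={b.com}
Op 18: insert a.com -> 10.0.0.3 (expiry=48+17=65). clock=48
Op 19: insert b.com -> 10.0.0.3 (expiry=48+19=67). clock=48
lookup a.com: present, ip=10.0.0.3 expiry=65 > clock=48

Answer: 10.0.0.3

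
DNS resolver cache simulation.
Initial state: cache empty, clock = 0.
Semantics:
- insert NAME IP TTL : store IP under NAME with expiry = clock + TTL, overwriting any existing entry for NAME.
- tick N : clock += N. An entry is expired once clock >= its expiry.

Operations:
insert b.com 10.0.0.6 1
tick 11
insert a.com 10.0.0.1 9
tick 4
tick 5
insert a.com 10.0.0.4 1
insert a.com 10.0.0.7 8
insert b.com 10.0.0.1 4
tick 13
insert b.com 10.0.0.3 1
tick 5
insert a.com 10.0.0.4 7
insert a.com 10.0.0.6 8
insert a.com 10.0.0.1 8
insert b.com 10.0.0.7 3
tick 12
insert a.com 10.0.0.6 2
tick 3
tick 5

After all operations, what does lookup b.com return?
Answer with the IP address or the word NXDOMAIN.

Op 1: insert b.com -> 10.0.0.6 (expiry=0+1=1). clock=0
Op 2: tick 11 -> clock=11. purged={b.com}
Op 3: insert a.com -> 10.0.0.1 (expiry=11+9=20). clock=11
Op 4: tick 4 -> clock=15.
Op 5: tick 5 -> clock=20. purged={a.com}
Op 6: insert a.com -> 10.0.0.4 (expiry=20+1=21). clock=20
Op 7: insert a.com -> 10.0.0.7 (expiry=20+8=28). clock=20
Op 8: insert b.com -> 10.0.0.1 (expiry=20+4=24). clock=20
Op 9: tick 13 -> clock=33. purged={a.com,b.com}
Op 10: insert b.com -> 10.0.0.3 (expiry=33+1=34). clock=33
Op 11: tick 5 -> clock=38. purged={b.com}
Op 12: insert a.com -> 10.0.0.4 (expiry=38+7=45). clock=38
Op 13: insert a.com -> 10.0.0.6 (expiry=38+8=46). clock=38
Op 14: insert a.com -> 10.0.0.1 (expiry=38+8=46). clock=38
Op 15: insert b.com -> 10.0.0.7 (expiry=38+3=41). clock=38
Op 16: tick 12 -> clock=50. purged={a.com,b.com}
Op 17: insert a.com -> 10.0.0.6 (expiry=50+2=52). clock=50
Op 18: tick 3 -> clock=53. purged={a.com}
Op 19: tick 5 -> clock=58.
lookup b.com: not in cache (expired or never inserted)

Answer: NXDOMAIN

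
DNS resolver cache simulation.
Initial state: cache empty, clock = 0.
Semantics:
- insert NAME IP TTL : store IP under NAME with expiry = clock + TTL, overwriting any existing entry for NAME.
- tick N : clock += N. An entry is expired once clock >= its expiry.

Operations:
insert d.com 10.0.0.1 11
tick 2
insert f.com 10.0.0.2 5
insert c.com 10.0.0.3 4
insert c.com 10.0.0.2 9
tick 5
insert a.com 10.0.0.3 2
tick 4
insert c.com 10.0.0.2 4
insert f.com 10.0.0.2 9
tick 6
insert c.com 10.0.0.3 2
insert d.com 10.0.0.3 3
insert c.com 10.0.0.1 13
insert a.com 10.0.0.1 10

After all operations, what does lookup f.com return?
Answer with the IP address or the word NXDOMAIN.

Answer: 10.0.0.2

Derivation:
Op 1: insert d.com -> 10.0.0.1 (expiry=0+11=11). clock=0
Op 2: tick 2 -> clock=2.
Op 3: insert f.com -> 10.0.0.2 (expiry=2+5=7). clock=2
Op 4: insert c.com -> 10.0.0.3 (expiry=2+4=6). clock=2
Op 5: insert c.com -> 10.0.0.2 (expiry=2+9=11). clock=2
Op 6: tick 5 -> clock=7. purged={f.com}
Op 7: insert a.com -> 10.0.0.3 (expiry=7+2=9). clock=7
Op 8: tick 4 -> clock=11. purged={a.com,c.com,d.com}
Op 9: insert c.com -> 10.0.0.2 (expiry=11+4=15). clock=11
Op 10: insert f.com -> 10.0.0.2 (expiry=11+9=20). clock=11
Op 11: tick 6 -> clock=17. purged={c.com}
Op 12: insert c.com -> 10.0.0.3 (expiry=17+2=19). clock=17
Op 13: insert d.com -> 10.0.0.3 (expiry=17+3=20). clock=17
Op 14: insert c.com -> 10.0.0.1 (expiry=17+13=30). clock=17
Op 15: insert a.com -> 10.0.0.1 (expiry=17+10=27). clock=17
lookup f.com: present, ip=10.0.0.2 expiry=20 > clock=17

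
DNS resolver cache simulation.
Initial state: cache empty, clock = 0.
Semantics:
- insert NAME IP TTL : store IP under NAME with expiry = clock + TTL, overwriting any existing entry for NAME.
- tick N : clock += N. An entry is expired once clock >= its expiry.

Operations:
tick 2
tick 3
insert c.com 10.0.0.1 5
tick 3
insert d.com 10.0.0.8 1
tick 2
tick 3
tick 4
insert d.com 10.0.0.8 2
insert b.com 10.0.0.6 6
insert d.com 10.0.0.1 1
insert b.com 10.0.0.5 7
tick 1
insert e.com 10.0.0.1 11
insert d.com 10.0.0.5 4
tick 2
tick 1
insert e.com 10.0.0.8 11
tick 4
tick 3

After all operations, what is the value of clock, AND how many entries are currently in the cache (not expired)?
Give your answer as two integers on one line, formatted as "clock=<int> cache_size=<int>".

Op 1: tick 2 -> clock=2.
Op 2: tick 3 -> clock=5.
Op 3: insert c.com -> 10.0.0.1 (expiry=5+5=10). clock=5
Op 4: tick 3 -> clock=8.
Op 5: insert d.com -> 10.0.0.8 (expiry=8+1=9). clock=8
Op 6: tick 2 -> clock=10. purged={c.com,d.com}
Op 7: tick 3 -> clock=13.
Op 8: tick 4 -> clock=17.
Op 9: insert d.com -> 10.0.0.8 (expiry=17+2=19). clock=17
Op 10: insert b.com -> 10.0.0.6 (expiry=17+6=23). clock=17
Op 11: insert d.com -> 10.0.0.1 (expiry=17+1=18). clock=17
Op 12: insert b.com -> 10.0.0.5 (expiry=17+7=24). clock=17
Op 13: tick 1 -> clock=18. purged={d.com}
Op 14: insert e.com -> 10.0.0.1 (expiry=18+11=29). clock=18
Op 15: insert d.com -> 10.0.0.5 (expiry=18+4=22). clock=18
Op 16: tick 2 -> clock=20.
Op 17: tick 1 -> clock=21.
Op 18: insert e.com -> 10.0.0.8 (expiry=21+11=32). clock=21
Op 19: tick 4 -> clock=25. purged={b.com,d.com}
Op 20: tick 3 -> clock=28.
Final clock = 28
Final cache (unexpired): {e.com} -> size=1

Answer: clock=28 cache_size=1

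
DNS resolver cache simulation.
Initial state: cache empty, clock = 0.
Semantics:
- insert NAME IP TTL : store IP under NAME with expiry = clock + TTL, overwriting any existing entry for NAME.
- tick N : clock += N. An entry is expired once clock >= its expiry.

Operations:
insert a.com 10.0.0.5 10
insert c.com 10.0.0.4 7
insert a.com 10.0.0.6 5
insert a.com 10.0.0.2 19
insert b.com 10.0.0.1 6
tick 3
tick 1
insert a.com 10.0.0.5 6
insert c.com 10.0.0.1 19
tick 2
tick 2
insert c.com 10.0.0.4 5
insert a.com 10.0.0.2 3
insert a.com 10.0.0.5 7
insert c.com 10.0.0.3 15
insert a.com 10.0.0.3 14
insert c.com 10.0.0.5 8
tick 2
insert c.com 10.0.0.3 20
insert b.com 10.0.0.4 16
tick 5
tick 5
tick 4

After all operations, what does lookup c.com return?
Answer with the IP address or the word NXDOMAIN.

Op 1: insert a.com -> 10.0.0.5 (expiry=0+10=10). clock=0
Op 2: insert c.com -> 10.0.0.4 (expiry=0+7=7). clock=0
Op 3: insert a.com -> 10.0.0.6 (expiry=0+5=5). clock=0
Op 4: insert a.com -> 10.0.0.2 (expiry=0+19=19). clock=0
Op 5: insert b.com -> 10.0.0.1 (expiry=0+6=6). clock=0
Op 6: tick 3 -> clock=3.
Op 7: tick 1 -> clock=4.
Op 8: insert a.com -> 10.0.0.5 (expiry=4+6=10). clock=4
Op 9: insert c.com -> 10.0.0.1 (expiry=4+19=23). clock=4
Op 10: tick 2 -> clock=6. purged={b.com}
Op 11: tick 2 -> clock=8.
Op 12: insert c.com -> 10.0.0.4 (expiry=8+5=13). clock=8
Op 13: insert a.com -> 10.0.0.2 (expiry=8+3=11). clock=8
Op 14: insert a.com -> 10.0.0.5 (expiry=8+7=15). clock=8
Op 15: insert c.com -> 10.0.0.3 (expiry=8+15=23). clock=8
Op 16: insert a.com -> 10.0.0.3 (expiry=8+14=22). clock=8
Op 17: insert c.com -> 10.0.0.5 (expiry=8+8=16). clock=8
Op 18: tick 2 -> clock=10.
Op 19: insert c.com -> 10.0.0.3 (expiry=10+20=30). clock=10
Op 20: insert b.com -> 10.0.0.4 (expiry=10+16=26). clock=10
Op 21: tick 5 -> clock=15.
Op 22: tick 5 -> clock=20.
Op 23: tick 4 -> clock=24. purged={a.com}
lookup c.com: present, ip=10.0.0.3 expiry=30 > clock=24

Answer: 10.0.0.3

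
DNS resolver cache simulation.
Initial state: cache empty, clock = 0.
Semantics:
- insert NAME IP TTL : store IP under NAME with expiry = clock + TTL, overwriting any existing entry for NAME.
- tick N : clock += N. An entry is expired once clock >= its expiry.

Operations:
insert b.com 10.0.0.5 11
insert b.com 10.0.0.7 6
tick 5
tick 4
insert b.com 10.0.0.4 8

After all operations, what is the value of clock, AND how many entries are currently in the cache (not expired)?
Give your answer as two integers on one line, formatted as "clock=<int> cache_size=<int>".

Answer: clock=9 cache_size=1

Derivation:
Op 1: insert b.com -> 10.0.0.5 (expiry=0+11=11). clock=0
Op 2: insert b.com -> 10.0.0.7 (expiry=0+6=6). clock=0
Op 3: tick 5 -> clock=5.
Op 4: tick 4 -> clock=9. purged={b.com}
Op 5: insert b.com -> 10.0.0.4 (expiry=9+8=17). clock=9
Final clock = 9
Final cache (unexpired): {b.com} -> size=1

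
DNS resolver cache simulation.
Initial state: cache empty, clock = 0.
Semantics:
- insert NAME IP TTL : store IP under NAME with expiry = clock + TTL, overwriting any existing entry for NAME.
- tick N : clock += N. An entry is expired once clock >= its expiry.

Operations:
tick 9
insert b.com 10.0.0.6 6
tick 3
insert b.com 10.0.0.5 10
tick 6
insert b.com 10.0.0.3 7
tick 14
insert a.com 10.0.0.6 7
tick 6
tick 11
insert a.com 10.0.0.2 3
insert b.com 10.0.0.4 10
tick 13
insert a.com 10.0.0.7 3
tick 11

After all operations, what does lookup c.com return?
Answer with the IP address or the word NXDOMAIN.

Op 1: tick 9 -> clock=9.
Op 2: insert b.com -> 10.0.0.6 (expiry=9+6=15). clock=9
Op 3: tick 3 -> clock=12.
Op 4: insert b.com -> 10.0.0.5 (expiry=12+10=22). clock=12
Op 5: tick 6 -> clock=18.
Op 6: insert b.com -> 10.0.0.3 (expiry=18+7=25). clock=18
Op 7: tick 14 -> clock=32. purged={b.com}
Op 8: insert a.com -> 10.0.0.6 (expiry=32+7=39). clock=32
Op 9: tick 6 -> clock=38.
Op 10: tick 11 -> clock=49. purged={a.com}
Op 11: insert a.com -> 10.0.0.2 (expiry=49+3=52). clock=49
Op 12: insert b.com -> 10.0.0.4 (expiry=49+10=59). clock=49
Op 13: tick 13 -> clock=62. purged={a.com,b.com}
Op 14: insert a.com -> 10.0.0.7 (expiry=62+3=65). clock=62
Op 15: tick 11 -> clock=73. purged={a.com}
lookup c.com: not in cache (expired or never inserted)

Answer: NXDOMAIN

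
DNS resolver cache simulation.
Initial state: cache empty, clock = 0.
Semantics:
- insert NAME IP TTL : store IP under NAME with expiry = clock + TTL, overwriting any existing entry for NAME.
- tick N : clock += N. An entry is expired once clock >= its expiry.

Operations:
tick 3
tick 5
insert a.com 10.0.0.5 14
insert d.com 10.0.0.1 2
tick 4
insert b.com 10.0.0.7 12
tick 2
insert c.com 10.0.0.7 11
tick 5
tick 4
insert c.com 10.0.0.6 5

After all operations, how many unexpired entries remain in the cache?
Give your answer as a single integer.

Op 1: tick 3 -> clock=3.
Op 2: tick 5 -> clock=8.
Op 3: insert a.com -> 10.0.0.5 (expiry=8+14=22). clock=8
Op 4: insert d.com -> 10.0.0.1 (expiry=8+2=10). clock=8
Op 5: tick 4 -> clock=12. purged={d.com}
Op 6: insert b.com -> 10.0.0.7 (expiry=12+12=24). clock=12
Op 7: tick 2 -> clock=14.
Op 8: insert c.com -> 10.0.0.7 (expiry=14+11=25). clock=14
Op 9: tick 5 -> clock=19.
Op 10: tick 4 -> clock=23. purged={a.com}
Op 11: insert c.com -> 10.0.0.6 (expiry=23+5=28). clock=23
Final cache (unexpired): {b.com,c.com} -> size=2

Answer: 2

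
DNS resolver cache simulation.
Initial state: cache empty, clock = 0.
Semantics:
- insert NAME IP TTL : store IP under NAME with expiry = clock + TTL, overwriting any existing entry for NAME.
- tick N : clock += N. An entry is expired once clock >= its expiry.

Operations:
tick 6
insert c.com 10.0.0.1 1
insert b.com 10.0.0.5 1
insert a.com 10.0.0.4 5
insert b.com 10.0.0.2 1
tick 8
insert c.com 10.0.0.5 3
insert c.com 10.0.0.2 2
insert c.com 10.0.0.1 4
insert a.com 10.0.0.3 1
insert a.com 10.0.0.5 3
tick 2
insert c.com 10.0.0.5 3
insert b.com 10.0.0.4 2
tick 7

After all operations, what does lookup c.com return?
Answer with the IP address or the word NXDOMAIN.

Answer: NXDOMAIN

Derivation:
Op 1: tick 6 -> clock=6.
Op 2: insert c.com -> 10.0.0.1 (expiry=6+1=7). clock=6
Op 3: insert b.com -> 10.0.0.5 (expiry=6+1=7). clock=6
Op 4: insert a.com -> 10.0.0.4 (expiry=6+5=11). clock=6
Op 5: insert b.com -> 10.0.0.2 (expiry=6+1=7). clock=6
Op 6: tick 8 -> clock=14. purged={a.com,b.com,c.com}
Op 7: insert c.com -> 10.0.0.5 (expiry=14+3=17). clock=14
Op 8: insert c.com -> 10.0.0.2 (expiry=14+2=16). clock=14
Op 9: insert c.com -> 10.0.0.1 (expiry=14+4=18). clock=14
Op 10: insert a.com -> 10.0.0.3 (expiry=14+1=15). clock=14
Op 11: insert a.com -> 10.0.0.5 (expiry=14+3=17). clock=14
Op 12: tick 2 -> clock=16.
Op 13: insert c.com -> 10.0.0.5 (expiry=16+3=19). clock=16
Op 14: insert b.com -> 10.0.0.4 (expiry=16+2=18). clock=16
Op 15: tick 7 -> clock=23. purged={a.com,b.com,c.com}
lookup c.com: not in cache (expired or never inserted)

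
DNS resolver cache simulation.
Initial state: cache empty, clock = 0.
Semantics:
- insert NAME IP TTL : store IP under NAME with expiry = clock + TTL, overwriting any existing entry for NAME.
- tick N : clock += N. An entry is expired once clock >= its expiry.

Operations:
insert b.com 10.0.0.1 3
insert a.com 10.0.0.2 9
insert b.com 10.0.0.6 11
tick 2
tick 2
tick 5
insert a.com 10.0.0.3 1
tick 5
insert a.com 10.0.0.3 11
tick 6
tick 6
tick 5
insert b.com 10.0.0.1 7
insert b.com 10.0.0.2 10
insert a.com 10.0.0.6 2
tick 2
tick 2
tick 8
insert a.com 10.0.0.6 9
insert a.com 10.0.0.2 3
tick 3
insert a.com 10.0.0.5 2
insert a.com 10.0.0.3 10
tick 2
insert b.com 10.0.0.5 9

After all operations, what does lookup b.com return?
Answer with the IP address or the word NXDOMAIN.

Answer: 10.0.0.5

Derivation:
Op 1: insert b.com -> 10.0.0.1 (expiry=0+3=3). clock=0
Op 2: insert a.com -> 10.0.0.2 (expiry=0+9=9). clock=0
Op 3: insert b.com -> 10.0.0.6 (expiry=0+11=11). clock=0
Op 4: tick 2 -> clock=2.
Op 5: tick 2 -> clock=4.
Op 6: tick 5 -> clock=9. purged={a.com}
Op 7: insert a.com -> 10.0.0.3 (expiry=9+1=10). clock=9
Op 8: tick 5 -> clock=14. purged={a.com,b.com}
Op 9: insert a.com -> 10.0.0.3 (expiry=14+11=25). clock=14
Op 10: tick 6 -> clock=20.
Op 11: tick 6 -> clock=26. purged={a.com}
Op 12: tick 5 -> clock=31.
Op 13: insert b.com -> 10.0.0.1 (expiry=31+7=38). clock=31
Op 14: insert b.com -> 10.0.0.2 (expiry=31+10=41). clock=31
Op 15: insert a.com -> 10.0.0.6 (expiry=31+2=33). clock=31
Op 16: tick 2 -> clock=33. purged={a.com}
Op 17: tick 2 -> clock=35.
Op 18: tick 8 -> clock=43. purged={b.com}
Op 19: insert a.com -> 10.0.0.6 (expiry=43+9=52). clock=43
Op 20: insert a.com -> 10.0.0.2 (expiry=43+3=46). clock=43
Op 21: tick 3 -> clock=46. purged={a.com}
Op 22: insert a.com -> 10.0.0.5 (expiry=46+2=48). clock=46
Op 23: insert a.com -> 10.0.0.3 (expiry=46+10=56). clock=46
Op 24: tick 2 -> clock=48.
Op 25: insert b.com -> 10.0.0.5 (expiry=48+9=57). clock=48
lookup b.com: present, ip=10.0.0.5 expiry=57 > clock=48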